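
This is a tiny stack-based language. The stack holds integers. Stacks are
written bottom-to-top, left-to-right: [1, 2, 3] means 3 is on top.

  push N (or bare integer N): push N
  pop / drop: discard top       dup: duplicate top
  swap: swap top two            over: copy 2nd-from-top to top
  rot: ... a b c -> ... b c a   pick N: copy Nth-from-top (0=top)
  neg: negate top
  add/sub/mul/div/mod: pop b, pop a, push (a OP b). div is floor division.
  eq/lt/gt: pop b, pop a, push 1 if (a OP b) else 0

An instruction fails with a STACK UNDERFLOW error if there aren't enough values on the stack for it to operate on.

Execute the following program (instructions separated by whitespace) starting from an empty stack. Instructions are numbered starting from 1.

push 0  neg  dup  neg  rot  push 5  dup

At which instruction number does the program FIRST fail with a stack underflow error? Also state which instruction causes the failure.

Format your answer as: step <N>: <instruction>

Step 1 ('push 0'): stack = [0], depth = 1
Step 2 ('neg'): stack = [0], depth = 1
Step 3 ('dup'): stack = [0, 0], depth = 2
Step 4 ('neg'): stack = [0, 0], depth = 2
Step 5 ('rot'): needs 3 value(s) but depth is 2 — STACK UNDERFLOW

Answer: step 5: rot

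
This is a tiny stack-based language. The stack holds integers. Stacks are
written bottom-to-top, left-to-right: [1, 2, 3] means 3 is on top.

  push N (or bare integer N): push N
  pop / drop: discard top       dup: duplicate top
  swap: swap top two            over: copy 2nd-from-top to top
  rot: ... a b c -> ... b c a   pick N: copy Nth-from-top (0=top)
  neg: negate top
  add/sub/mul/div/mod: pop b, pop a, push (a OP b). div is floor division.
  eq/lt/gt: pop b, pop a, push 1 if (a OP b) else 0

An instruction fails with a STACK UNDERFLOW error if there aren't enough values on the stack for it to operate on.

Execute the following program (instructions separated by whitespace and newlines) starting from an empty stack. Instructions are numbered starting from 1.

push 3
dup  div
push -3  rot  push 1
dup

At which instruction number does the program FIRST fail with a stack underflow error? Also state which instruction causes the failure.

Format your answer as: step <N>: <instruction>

Answer: step 5: rot

Derivation:
Step 1 ('push 3'): stack = [3], depth = 1
Step 2 ('dup'): stack = [3, 3], depth = 2
Step 3 ('div'): stack = [1], depth = 1
Step 4 ('push -3'): stack = [1, -3], depth = 2
Step 5 ('rot'): needs 3 value(s) but depth is 2 — STACK UNDERFLOW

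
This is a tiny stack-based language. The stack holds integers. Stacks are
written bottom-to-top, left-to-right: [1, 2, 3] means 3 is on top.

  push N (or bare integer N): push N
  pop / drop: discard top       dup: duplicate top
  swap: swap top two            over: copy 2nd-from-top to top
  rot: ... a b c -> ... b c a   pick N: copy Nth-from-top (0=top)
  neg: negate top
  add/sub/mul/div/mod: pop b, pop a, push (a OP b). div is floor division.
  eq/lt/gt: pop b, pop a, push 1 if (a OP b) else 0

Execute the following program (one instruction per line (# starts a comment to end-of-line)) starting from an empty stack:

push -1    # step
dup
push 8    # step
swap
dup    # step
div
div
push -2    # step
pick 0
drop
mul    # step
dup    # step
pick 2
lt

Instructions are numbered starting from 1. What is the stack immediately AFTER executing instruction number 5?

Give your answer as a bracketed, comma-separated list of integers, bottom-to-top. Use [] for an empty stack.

Step 1 ('push -1'): [-1]
Step 2 ('dup'): [-1, -1]
Step 3 ('push 8'): [-1, -1, 8]
Step 4 ('swap'): [-1, 8, -1]
Step 5 ('dup'): [-1, 8, -1, -1]

Answer: [-1, 8, -1, -1]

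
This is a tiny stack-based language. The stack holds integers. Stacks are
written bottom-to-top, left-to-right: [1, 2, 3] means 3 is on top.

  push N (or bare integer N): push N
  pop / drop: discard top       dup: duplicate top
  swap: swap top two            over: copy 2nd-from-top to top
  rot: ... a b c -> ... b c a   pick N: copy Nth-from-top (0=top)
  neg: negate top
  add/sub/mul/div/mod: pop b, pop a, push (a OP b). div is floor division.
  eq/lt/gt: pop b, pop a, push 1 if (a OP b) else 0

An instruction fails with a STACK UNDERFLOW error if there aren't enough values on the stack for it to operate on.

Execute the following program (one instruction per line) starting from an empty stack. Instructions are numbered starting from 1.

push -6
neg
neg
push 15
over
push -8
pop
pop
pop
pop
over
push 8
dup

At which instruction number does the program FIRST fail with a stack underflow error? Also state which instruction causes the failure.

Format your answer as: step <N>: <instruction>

Step 1 ('push -6'): stack = [-6], depth = 1
Step 2 ('neg'): stack = [6], depth = 1
Step 3 ('neg'): stack = [-6], depth = 1
Step 4 ('push 15'): stack = [-6, 15], depth = 2
Step 5 ('over'): stack = [-6, 15, -6], depth = 3
Step 6 ('push -8'): stack = [-6, 15, -6, -8], depth = 4
Step 7 ('pop'): stack = [-6, 15, -6], depth = 3
Step 8 ('pop'): stack = [-6, 15], depth = 2
Step 9 ('pop'): stack = [-6], depth = 1
Step 10 ('pop'): stack = [], depth = 0
Step 11 ('over'): needs 2 value(s) but depth is 0 — STACK UNDERFLOW

Answer: step 11: over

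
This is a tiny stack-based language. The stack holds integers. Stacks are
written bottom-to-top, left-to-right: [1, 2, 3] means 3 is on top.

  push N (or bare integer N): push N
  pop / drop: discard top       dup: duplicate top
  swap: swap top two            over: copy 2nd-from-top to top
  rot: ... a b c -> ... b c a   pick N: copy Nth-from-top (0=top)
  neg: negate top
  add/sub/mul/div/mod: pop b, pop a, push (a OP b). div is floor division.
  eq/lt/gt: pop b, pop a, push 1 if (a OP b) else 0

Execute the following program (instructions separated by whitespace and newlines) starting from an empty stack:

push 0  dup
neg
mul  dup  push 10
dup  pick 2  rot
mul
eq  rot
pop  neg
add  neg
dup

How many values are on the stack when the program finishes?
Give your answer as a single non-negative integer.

After 'push 0': stack = [0] (depth 1)
After 'dup': stack = [0, 0] (depth 2)
After 'neg': stack = [0, 0] (depth 2)
After 'mul': stack = [0] (depth 1)
After 'dup': stack = [0, 0] (depth 2)
After 'push 10': stack = [0, 0, 10] (depth 3)
After 'dup': stack = [0, 0, 10, 10] (depth 4)
After 'pick 2': stack = [0, 0, 10, 10, 0] (depth 5)
After 'rot': stack = [0, 0, 10, 0, 10] (depth 5)
After 'mul': stack = [0, 0, 10, 0] (depth 4)
After 'eq': stack = [0, 0, 0] (depth 3)
After 'rot': stack = [0, 0, 0] (depth 3)
After 'pop': stack = [0, 0] (depth 2)
After 'neg': stack = [0, 0] (depth 2)
After 'add': stack = [0] (depth 1)
After 'neg': stack = [0] (depth 1)
After 'dup': stack = [0, 0] (depth 2)

Answer: 2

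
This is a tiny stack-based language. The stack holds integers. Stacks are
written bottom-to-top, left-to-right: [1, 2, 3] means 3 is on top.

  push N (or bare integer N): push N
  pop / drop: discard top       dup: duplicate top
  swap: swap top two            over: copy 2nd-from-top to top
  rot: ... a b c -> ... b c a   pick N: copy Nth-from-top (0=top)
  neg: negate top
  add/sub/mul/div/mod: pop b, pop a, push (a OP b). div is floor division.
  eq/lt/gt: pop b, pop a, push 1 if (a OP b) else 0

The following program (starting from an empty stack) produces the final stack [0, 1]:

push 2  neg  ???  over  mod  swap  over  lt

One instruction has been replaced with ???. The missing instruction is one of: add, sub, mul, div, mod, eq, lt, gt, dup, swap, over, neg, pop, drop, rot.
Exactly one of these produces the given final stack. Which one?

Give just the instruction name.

Answer: dup

Derivation:
Stack before ???: [-2]
Stack after ???:  [-2, -2]
The instruction that transforms [-2] -> [-2, -2] is: dup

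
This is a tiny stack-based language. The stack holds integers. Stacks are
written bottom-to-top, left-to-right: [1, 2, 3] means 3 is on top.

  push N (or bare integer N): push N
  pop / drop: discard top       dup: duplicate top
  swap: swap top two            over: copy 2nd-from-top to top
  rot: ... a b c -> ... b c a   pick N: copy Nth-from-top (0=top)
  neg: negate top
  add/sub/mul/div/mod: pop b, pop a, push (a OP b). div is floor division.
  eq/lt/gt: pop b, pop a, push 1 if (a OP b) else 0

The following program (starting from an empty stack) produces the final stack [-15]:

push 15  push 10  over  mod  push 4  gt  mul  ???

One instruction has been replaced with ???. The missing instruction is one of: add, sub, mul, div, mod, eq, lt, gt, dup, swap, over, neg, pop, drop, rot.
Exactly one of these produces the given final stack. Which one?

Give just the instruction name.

Stack before ???: [15]
Stack after ???:  [-15]
The instruction that transforms [15] -> [-15] is: neg

Answer: neg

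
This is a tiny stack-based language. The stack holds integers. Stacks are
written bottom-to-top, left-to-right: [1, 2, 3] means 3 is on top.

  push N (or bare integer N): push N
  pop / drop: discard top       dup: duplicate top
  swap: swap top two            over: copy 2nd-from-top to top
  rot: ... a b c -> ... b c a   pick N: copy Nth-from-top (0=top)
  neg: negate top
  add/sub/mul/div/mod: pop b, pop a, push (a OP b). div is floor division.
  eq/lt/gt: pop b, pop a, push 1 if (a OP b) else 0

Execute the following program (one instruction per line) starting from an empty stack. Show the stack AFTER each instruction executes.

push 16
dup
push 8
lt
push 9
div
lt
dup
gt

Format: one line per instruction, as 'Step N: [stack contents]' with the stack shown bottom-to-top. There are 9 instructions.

Step 1: [16]
Step 2: [16, 16]
Step 3: [16, 16, 8]
Step 4: [16, 0]
Step 5: [16, 0, 9]
Step 6: [16, 0]
Step 7: [0]
Step 8: [0, 0]
Step 9: [0]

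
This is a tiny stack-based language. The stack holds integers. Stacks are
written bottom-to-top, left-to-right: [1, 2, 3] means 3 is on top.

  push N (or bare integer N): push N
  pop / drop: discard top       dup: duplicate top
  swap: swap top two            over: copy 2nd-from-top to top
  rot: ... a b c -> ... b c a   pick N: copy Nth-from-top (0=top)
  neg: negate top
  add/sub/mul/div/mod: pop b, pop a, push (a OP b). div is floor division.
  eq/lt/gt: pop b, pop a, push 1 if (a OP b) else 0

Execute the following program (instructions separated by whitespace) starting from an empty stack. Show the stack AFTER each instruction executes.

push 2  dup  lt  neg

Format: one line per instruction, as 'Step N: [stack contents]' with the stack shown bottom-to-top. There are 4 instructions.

Step 1: [2]
Step 2: [2, 2]
Step 3: [0]
Step 4: [0]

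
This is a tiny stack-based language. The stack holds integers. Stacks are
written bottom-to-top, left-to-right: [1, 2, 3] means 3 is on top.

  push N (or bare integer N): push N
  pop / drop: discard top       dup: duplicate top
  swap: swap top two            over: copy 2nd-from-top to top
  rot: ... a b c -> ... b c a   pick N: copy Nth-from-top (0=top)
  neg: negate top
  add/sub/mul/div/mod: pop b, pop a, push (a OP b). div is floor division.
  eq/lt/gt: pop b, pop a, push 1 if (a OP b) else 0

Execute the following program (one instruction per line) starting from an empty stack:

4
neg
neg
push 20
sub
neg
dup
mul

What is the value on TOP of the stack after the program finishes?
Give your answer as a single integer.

After 'push 4': [4]
After 'neg': [-4]
After 'neg': [4]
After 'push 20': [4, 20]
After 'sub': [-16]
After 'neg': [16]
After 'dup': [16, 16]
After 'mul': [256]

Answer: 256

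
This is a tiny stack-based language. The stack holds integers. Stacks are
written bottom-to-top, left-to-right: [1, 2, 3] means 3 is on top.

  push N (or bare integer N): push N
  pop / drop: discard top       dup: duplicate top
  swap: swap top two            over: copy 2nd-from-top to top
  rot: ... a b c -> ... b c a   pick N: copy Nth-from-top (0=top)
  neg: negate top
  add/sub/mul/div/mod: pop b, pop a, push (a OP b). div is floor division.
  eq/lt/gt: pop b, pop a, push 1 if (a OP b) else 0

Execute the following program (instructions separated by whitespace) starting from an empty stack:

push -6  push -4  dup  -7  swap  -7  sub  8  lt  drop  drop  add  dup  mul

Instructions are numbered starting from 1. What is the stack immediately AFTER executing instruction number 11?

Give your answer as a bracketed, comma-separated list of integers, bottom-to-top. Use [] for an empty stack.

Answer: [-6, -4]

Derivation:
Step 1 ('push -6'): [-6]
Step 2 ('push -4'): [-6, -4]
Step 3 ('dup'): [-6, -4, -4]
Step 4 ('-7'): [-6, -4, -4, -7]
Step 5 ('swap'): [-6, -4, -7, -4]
Step 6 ('-7'): [-6, -4, -7, -4, -7]
Step 7 ('sub'): [-6, -4, -7, 3]
Step 8 ('8'): [-6, -4, -7, 3, 8]
Step 9 ('lt'): [-6, -4, -7, 1]
Step 10 ('drop'): [-6, -4, -7]
Step 11 ('drop'): [-6, -4]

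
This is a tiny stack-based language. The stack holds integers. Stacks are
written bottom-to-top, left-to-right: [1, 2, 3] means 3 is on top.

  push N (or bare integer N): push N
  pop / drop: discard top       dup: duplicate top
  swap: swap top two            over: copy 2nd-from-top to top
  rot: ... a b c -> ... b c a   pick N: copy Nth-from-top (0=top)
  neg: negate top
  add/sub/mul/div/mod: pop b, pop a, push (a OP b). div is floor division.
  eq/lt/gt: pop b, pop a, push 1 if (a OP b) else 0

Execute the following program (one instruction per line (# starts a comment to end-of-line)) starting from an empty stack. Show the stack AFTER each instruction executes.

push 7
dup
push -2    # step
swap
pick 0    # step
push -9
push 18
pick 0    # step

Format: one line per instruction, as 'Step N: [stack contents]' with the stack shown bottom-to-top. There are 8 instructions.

Step 1: [7]
Step 2: [7, 7]
Step 3: [7, 7, -2]
Step 4: [7, -2, 7]
Step 5: [7, -2, 7, 7]
Step 6: [7, -2, 7, 7, -9]
Step 7: [7, -2, 7, 7, -9, 18]
Step 8: [7, -2, 7, 7, -9, 18, 18]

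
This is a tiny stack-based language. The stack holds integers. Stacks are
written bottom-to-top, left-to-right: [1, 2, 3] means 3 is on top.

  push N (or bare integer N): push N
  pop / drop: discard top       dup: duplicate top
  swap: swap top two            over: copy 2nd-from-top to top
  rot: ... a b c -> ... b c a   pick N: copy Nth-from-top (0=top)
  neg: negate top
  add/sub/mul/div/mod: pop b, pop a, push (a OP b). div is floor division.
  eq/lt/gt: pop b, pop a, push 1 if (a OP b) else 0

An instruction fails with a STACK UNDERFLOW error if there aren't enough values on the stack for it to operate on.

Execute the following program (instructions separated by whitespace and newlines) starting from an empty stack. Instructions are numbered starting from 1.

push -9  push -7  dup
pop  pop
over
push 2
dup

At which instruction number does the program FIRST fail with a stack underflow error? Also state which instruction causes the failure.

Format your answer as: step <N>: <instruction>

Step 1 ('push -9'): stack = [-9], depth = 1
Step 2 ('push -7'): stack = [-9, -7], depth = 2
Step 3 ('dup'): stack = [-9, -7, -7], depth = 3
Step 4 ('pop'): stack = [-9, -7], depth = 2
Step 5 ('pop'): stack = [-9], depth = 1
Step 6 ('over'): needs 2 value(s) but depth is 1 — STACK UNDERFLOW

Answer: step 6: over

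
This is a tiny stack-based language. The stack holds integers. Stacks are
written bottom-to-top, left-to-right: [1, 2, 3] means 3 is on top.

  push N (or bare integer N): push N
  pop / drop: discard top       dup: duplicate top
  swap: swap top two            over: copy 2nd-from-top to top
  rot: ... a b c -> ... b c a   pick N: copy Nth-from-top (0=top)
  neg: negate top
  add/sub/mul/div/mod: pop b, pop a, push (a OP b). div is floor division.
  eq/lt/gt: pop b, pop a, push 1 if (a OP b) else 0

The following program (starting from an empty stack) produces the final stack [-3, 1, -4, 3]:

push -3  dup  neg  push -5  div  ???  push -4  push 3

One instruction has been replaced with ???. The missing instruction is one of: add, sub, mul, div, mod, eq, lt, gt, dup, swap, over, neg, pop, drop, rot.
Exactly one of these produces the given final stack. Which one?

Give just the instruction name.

Stack before ???: [-3, -1]
Stack after ???:  [-3, 1]
The instruction that transforms [-3, -1] -> [-3, 1] is: neg

Answer: neg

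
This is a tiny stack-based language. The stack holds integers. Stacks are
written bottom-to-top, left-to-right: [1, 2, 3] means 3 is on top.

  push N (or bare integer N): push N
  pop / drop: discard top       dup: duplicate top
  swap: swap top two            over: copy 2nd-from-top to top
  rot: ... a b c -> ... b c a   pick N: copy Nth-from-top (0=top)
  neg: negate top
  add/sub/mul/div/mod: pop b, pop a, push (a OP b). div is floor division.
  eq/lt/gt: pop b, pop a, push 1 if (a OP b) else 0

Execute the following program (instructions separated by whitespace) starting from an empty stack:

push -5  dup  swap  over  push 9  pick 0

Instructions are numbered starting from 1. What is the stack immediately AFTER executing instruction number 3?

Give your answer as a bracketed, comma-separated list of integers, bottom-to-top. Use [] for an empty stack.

Step 1 ('push -5'): [-5]
Step 2 ('dup'): [-5, -5]
Step 3 ('swap'): [-5, -5]

Answer: [-5, -5]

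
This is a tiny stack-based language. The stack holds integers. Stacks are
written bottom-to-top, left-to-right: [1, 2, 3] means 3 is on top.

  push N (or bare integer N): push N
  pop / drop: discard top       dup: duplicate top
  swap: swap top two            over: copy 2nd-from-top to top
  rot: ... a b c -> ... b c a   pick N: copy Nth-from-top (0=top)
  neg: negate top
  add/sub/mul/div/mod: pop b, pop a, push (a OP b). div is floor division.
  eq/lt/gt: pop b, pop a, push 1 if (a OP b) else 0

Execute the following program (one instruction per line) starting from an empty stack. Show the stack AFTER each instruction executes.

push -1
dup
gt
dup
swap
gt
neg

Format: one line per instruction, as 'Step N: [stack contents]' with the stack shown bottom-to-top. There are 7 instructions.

Step 1: [-1]
Step 2: [-1, -1]
Step 3: [0]
Step 4: [0, 0]
Step 5: [0, 0]
Step 6: [0]
Step 7: [0]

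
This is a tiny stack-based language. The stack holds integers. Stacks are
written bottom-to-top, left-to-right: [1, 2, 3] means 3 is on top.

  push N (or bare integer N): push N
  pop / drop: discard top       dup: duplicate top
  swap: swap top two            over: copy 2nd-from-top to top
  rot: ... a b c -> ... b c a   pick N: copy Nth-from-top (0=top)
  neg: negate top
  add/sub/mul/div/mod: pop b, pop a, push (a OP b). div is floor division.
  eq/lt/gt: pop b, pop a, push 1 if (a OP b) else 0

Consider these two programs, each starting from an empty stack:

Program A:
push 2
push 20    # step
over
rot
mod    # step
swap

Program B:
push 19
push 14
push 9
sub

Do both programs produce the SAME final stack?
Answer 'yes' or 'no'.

Answer: no

Derivation:
Program A trace:
  After 'push 2': [2]
  After 'push 20': [2, 20]
  After 'over': [2, 20, 2]
  After 'rot': [20, 2, 2]
  After 'mod': [20, 0]
  After 'swap': [0, 20]
Program A final stack: [0, 20]

Program B trace:
  After 'push 19': [19]
  After 'push 14': [19, 14]
  After 'push 9': [19, 14, 9]
  After 'sub': [19, 5]
Program B final stack: [19, 5]
Same: no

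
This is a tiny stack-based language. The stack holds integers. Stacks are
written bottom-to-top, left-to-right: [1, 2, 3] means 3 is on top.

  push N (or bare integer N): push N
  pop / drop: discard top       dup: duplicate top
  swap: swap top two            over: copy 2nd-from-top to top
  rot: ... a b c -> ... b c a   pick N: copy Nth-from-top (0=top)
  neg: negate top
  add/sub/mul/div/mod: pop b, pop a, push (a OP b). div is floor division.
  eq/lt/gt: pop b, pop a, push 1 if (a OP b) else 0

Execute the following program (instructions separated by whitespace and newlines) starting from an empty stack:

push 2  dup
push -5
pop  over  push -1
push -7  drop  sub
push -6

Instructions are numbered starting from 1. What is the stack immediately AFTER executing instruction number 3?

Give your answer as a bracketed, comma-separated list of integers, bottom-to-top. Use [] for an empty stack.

Answer: [2, 2, -5]

Derivation:
Step 1 ('push 2'): [2]
Step 2 ('dup'): [2, 2]
Step 3 ('push -5'): [2, 2, -5]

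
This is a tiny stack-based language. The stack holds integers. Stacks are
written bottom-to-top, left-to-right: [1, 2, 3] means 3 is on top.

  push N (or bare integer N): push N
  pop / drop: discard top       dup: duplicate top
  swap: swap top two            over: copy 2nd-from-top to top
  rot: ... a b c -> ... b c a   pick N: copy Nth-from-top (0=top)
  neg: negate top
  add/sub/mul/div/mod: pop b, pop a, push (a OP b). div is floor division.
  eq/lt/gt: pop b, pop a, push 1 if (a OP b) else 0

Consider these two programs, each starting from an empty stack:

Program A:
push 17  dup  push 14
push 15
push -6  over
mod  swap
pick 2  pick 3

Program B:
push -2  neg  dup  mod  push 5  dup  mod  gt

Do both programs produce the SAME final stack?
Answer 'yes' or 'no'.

Program A trace:
  After 'push 17': [17]
  After 'dup': [17, 17]
  After 'push 14': [17, 17, 14]
  After 'push 15': [17, 17, 14, 15]
  After 'push -6': [17, 17, 14, 15, -6]
  After 'over': [17, 17, 14, 15, -6, 15]
  After 'mod': [17, 17, 14, 15, 9]
  After 'swap': [17, 17, 14, 9, 15]
  After 'pick 2': [17, 17, 14, 9, 15, 14]
  After 'pick 3': [17, 17, 14, 9, 15, 14, 14]
Program A final stack: [17, 17, 14, 9, 15, 14, 14]

Program B trace:
  After 'push -2': [-2]
  After 'neg': [2]
  After 'dup': [2, 2]
  After 'mod': [0]
  After 'push 5': [0, 5]
  After 'dup': [0, 5, 5]
  After 'mod': [0, 0]
  After 'gt': [0]
Program B final stack: [0]
Same: no

Answer: no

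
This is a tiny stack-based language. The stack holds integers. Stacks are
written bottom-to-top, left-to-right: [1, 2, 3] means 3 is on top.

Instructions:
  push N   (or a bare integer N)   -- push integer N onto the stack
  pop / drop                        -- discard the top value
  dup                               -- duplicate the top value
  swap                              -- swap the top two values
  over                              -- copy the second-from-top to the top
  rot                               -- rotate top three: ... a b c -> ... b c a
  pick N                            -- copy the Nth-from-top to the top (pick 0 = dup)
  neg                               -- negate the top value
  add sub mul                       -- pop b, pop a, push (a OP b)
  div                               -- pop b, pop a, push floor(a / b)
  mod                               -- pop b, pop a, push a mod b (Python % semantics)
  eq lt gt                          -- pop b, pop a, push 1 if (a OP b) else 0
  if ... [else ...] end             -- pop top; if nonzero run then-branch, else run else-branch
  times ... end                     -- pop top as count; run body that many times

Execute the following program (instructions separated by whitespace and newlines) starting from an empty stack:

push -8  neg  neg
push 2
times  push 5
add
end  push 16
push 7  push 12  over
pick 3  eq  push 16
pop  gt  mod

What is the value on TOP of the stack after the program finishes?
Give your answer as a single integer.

Answer: 0

Derivation:
After 'push -8': [-8]
After 'neg': [8]
After 'neg': [-8]
After 'push 2': [-8, 2]
After 'times': [-8]
After 'push 5': [-8, 5]
After 'add': [-3]
After 'push 5': [-3, 5]
After 'add': [2]
After 'push 16': [2, 16]
After 'push 7': [2, 16, 7]
After 'push 12': [2, 16, 7, 12]
After 'over': [2, 16, 7, 12, 7]
After 'pick 3': [2, 16, 7, 12, 7, 16]
After 'eq': [2, 16, 7, 12, 0]
After 'push 16': [2, 16, 7, 12, 0, 16]
After 'pop': [2, 16, 7, 12, 0]
After 'gt': [2, 16, 7, 1]
After 'mod': [2, 16, 0]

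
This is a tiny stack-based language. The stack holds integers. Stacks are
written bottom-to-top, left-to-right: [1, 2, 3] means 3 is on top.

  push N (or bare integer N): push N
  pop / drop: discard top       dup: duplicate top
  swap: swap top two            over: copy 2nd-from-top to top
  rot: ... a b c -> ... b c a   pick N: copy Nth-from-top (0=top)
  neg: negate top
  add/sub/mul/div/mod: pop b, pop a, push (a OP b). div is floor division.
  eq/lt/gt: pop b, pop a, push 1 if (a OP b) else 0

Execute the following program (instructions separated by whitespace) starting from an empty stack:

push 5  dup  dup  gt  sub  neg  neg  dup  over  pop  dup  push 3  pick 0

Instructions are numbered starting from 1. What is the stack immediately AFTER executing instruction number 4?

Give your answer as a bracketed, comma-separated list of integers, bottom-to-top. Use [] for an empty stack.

Answer: [5, 0]

Derivation:
Step 1 ('push 5'): [5]
Step 2 ('dup'): [5, 5]
Step 3 ('dup'): [5, 5, 5]
Step 4 ('gt'): [5, 0]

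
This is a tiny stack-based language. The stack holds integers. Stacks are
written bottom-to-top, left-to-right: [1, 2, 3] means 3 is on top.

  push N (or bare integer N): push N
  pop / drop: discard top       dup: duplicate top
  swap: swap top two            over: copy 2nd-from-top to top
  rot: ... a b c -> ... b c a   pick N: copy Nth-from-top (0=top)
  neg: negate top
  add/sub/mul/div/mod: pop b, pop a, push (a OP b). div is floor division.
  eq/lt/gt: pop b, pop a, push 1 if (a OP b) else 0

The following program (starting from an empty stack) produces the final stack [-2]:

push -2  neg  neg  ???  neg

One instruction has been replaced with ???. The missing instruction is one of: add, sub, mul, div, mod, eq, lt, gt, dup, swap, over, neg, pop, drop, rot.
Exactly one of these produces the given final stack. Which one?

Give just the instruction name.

Stack before ???: [-2]
Stack after ???:  [2]
The instruction that transforms [-2] -> [2] is: neg

Answer: neg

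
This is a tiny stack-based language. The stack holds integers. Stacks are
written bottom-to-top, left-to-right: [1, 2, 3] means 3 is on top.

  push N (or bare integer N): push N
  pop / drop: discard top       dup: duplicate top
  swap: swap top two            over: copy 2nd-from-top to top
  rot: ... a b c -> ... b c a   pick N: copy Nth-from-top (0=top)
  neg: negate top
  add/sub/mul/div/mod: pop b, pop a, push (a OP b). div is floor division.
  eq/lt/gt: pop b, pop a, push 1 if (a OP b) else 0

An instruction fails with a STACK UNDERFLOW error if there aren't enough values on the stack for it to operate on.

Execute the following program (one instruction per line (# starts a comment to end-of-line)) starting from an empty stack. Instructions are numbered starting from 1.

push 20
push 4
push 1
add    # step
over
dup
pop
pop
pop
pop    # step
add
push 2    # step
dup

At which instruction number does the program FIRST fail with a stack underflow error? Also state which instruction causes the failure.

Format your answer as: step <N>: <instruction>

Step 1 ('push 20'): stack = [20], depth = 1
Step 2 ('push 4'): stack = [20, 4], depth = 2
Step 3 ('push 1'): stack = [20, 4, 1], depth = 3
Step 4 ('add'): stack = [20, 5], depth = 2
Step 5 ('over'): stack = [20, 5, 20], depth = 3
Step 6 ('dup'): stack = [20, 5, 20, 20], depth = 4
Step 7 ('pop'): stack = [20, 5, 20], depth = 3
Step 8 ('pop'): stack = [20, 5], depth = 2
Step 9 ('pop'): stack = [20], depth = 1
Step 10 ('pop'): stack = [], depth = 0
Step 11 ('add'): needs 2 value(s) but depth is 0 — STACK UNDERFLOW

Answer: step 11: add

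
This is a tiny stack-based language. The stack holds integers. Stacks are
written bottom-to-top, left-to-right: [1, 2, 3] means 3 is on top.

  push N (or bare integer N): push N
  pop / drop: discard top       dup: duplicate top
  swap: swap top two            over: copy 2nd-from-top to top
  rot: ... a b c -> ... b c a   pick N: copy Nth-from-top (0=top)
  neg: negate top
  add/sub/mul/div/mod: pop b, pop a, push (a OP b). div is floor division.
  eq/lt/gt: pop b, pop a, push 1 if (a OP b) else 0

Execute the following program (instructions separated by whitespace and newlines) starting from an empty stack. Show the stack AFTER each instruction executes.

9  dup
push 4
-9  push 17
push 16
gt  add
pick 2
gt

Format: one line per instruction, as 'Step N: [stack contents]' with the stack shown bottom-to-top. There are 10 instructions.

Step 1: [9]
Step 2: [9, 9]
Step 3: [9, 9, 4]
Step 4: [9, 9, 4, -9]
Step 5: [9, 9, 4, -9, 17]
Step 6: [9, 9, 4, -9, 17, 16]
Step 7: [9, 9, 4, -9, 1]
Step 8: [9, 9, 4, -8]
Step 9: [9, 9, 4, -8, 9]
Step 10: [9, 9, 4, 0]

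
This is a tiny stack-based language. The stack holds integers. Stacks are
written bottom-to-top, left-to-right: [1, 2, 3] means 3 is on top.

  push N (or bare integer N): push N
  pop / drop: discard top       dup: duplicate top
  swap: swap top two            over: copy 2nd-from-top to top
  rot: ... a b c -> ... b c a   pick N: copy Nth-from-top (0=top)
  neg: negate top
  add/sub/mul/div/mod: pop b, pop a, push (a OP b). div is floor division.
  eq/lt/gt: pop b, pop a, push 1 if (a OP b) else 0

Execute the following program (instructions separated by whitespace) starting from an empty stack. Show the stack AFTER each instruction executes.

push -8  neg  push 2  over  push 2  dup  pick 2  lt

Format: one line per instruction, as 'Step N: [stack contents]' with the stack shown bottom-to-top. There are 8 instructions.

Step 1: [-8]
Step 2: [8]
Step 3: [8, 2]
Step 4: [8, 2, 8]
Step 5: [8, 2, 8, 2]
Step 6: [8, 2, 8, 2, 2]
Step 7: [8, 2, 8, 2, 2, 8]
Step 8: [8, 2, 8, 2, 1]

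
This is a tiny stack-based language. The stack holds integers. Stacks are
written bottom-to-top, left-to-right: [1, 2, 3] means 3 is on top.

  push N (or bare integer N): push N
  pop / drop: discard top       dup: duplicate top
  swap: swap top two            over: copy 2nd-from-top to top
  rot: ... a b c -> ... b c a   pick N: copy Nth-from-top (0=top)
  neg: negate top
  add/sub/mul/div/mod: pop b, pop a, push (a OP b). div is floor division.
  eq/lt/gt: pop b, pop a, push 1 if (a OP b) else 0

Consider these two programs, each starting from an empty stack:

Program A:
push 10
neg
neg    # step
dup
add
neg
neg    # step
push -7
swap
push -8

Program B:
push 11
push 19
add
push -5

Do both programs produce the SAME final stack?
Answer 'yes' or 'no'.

Answer: no

Derivation:
Program A trace:
  After 'push 10': [10]
  After 'neg': [-10]
  After 'neg': [10]
  After 'dup': [10, 10]
  After 'add': [20]
  After 'neg': [-20]
  After 'neg': [20]
  After 'push -7': [20, -7]
  After 'swap': [-7, 20]
  After 'push -8': [-7, 20, -8]
Program A final stack: [-7, 20, -8]

Program B trace:
  After 'push 11': [11]
  After 'push 19': [11, 19]
  After 'add': [30]
  After 'push -5': [30, -5]
Program B final stack: [30, -5]
Same: no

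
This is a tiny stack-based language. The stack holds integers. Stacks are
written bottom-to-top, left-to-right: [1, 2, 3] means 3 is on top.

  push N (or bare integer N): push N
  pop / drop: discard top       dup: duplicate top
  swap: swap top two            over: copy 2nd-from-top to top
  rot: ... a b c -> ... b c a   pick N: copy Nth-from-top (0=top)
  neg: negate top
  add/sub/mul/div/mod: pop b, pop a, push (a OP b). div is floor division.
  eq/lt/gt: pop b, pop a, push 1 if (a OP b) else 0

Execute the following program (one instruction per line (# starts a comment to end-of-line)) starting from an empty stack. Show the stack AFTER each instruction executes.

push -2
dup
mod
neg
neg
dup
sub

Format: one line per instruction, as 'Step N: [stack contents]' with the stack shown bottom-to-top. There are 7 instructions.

Step 1: [-2]
Step 2: [-2, -2]
Step 3: [0]
Step 4: [0]
Step 5: [0]
Step 6: [0, 0]
Step 7: [0]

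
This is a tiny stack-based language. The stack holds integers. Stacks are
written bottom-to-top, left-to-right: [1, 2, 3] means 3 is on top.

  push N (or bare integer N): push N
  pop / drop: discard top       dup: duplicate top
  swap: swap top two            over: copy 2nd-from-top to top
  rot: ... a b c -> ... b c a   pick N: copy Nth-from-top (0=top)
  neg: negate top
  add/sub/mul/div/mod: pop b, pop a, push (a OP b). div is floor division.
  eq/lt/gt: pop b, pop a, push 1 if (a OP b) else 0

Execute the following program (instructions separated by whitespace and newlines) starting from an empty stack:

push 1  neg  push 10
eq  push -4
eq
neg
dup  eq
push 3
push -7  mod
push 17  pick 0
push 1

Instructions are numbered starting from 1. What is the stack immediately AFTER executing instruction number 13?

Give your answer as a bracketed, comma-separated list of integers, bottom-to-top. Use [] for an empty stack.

Step 1 ('push 1'): [1]
Step 2 ('neg'): [-1]
Step 3 ('push 10'): [-1, 10]
Step 4 ('eq'): [0]
Step 5 ('push -4'): [0, -4]
Step 6 ('eq'): [0]
Step 7 ('neg'): [0]
Step 8 ('dup'): [0, 0]
Step 9 ('eq'): [1]
Step 10 ('push 3'): [1, 3]
Step 11 ('push -7'): [1, 3, -7]
Step 12 ('mod'): [1, -4]
Step 13 ('push 17'): [1, -4, 17]

Answer: [1, -4, 17]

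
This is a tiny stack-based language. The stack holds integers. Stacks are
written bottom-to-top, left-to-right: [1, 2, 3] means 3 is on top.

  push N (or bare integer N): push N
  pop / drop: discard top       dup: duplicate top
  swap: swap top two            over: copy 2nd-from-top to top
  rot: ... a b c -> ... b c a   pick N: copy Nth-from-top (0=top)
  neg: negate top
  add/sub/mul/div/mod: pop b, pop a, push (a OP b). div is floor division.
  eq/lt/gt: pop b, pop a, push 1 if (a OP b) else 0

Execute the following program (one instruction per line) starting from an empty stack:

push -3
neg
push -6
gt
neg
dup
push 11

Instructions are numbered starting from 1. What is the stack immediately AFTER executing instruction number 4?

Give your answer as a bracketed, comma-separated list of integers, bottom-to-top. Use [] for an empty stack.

Answer: [1]

Derivation:
Step 1 ('push -3'): [-3]
Step 2 ('neg'): [3]
Step 3 ('push -6'): [3, -6]
Step 4 ('gt'): [1]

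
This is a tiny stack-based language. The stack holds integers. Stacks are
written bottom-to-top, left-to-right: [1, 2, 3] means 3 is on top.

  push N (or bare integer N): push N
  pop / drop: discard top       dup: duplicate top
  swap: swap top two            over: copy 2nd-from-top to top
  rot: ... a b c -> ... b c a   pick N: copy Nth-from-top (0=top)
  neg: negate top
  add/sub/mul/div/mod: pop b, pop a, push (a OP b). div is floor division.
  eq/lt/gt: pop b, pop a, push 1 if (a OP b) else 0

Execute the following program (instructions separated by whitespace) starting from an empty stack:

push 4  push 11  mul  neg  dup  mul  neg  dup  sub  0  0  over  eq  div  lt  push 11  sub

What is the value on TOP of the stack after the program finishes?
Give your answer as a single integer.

Answer: -11

Derivation:
After 'push 4': [4]
After 'push 11': [4, 11]
After 'mul': [44]
After 'neg': [-44]
After 'dup': [-44, -44]
After 'mul': [1936]
After 'neg': [-1936]
After 'dup': [-1936, -1936]
After 'sub': [0]
After 'push 0': [0, 0]
After 'push 0': [0, 0, 0]
After 'over': [0, 0, 0, 0]
After 'eq': [0, 0, 1]
After 'div': [0, 0]
After 'lt': [0]
After 'push 11': [0, 11]
After 'sub': [-11]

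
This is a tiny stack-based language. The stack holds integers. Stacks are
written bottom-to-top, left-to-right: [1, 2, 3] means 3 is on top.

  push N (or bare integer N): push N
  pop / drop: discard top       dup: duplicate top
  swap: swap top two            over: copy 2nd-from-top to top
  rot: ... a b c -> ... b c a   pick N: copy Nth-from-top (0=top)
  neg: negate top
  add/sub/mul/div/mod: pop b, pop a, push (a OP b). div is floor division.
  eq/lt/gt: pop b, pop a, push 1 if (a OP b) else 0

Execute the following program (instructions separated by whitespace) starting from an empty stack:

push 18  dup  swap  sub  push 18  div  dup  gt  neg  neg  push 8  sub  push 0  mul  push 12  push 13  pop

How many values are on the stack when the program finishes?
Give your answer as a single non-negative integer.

After 'push 18': stack = [18] (depth 1)
After 'dup': stack = [18, 18] (depth 2)
After 'swap': stack = [18, 18] (depth 2)
After 'sub': stack = [0] (depth 1)
After 'push 18': stack = [0, 18] (depth 2)
After 'div': stack = [0] (depth 1)
After 'dup': stack = [0, 0] (depth 2)
After 'gt': stack = [0] (depth 1)
After 'neg': stack = [0] (depth 1)
After 'neg': stack = [0] (depth 1)
After 'push 8': stack = [0, 8] (depth 2)
After 'sub': stack = [-8] (depth 1)
After 'push 0': stack = [-8, 0] (depth 2)
After 'mul': stack = [0] (depth 1)
After 'push 12': stack = [0, 12] (depth 2)
After 'push 13': stack = [0, 12, 13] (depth 3)
After 'pop': stack = [0, 12] (depth 2)

Answer: 2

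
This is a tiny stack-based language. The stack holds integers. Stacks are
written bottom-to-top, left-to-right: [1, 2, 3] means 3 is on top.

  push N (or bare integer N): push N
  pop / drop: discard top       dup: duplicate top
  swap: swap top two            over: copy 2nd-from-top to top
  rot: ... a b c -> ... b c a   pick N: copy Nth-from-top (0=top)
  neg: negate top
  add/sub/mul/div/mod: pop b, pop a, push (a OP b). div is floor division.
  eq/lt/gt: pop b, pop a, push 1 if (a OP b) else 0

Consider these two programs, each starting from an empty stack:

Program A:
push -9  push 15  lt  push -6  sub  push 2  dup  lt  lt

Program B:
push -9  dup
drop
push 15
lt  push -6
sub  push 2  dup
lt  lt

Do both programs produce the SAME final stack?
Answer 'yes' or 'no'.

Program A trace:
  After 'push -9': [-9]
  After 'push 15': [-9, 15]
  After 'lt': [1]
  After 'push -6': [1, -6]
  After 'sub': [7]
  After 'push 2': [7, 2]
  After 'dup': [7, 2, 2]
  After 'lt': [7, 0]
  After 'lt': [0]
Program A final stack: [0]

Program B trace:
  After 'push -9': [-9]
  After 'dup': [-9, -9]
  After 'drop': [-9]
  After 'push 15': [-9, 15]
  After 'lt': [1]
  After 'push -6': [1, -6]
  After 'sub': [7]
  After 'push 2': [7, 2]
  After 'dup': [7, 2, 2]
  After 'lt': [7, 0]
  After 'lt': [0]
Program B final stack: [0]
Same: yes

Answer: yes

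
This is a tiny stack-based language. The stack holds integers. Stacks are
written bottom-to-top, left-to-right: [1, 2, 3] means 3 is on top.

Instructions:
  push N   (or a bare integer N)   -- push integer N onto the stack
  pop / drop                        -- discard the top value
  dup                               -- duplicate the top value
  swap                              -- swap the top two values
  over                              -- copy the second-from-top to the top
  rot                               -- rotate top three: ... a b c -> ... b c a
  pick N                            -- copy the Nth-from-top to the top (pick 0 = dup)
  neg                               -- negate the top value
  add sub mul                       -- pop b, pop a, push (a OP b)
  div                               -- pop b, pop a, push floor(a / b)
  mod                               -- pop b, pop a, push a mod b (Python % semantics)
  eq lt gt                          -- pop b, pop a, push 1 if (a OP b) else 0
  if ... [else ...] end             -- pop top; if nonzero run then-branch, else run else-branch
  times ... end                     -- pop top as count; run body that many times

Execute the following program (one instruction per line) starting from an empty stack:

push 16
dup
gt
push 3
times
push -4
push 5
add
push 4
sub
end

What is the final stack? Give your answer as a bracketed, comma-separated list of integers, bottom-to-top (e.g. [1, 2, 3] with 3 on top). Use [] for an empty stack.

Answer: [0, -3, -3, -3]

Derivation:
After 'push 16': [16]
After 'dup': [16, 16]
After 'gt': [0]
After 'push 3': [0, 3]
After 'times': [0]
After 'push -4': [0, -4]
After 'push 5': [0, -4, 5]
After 'add': [0, 1]
After 'push 4': [0, 1, 4]
After 'sub': [0, -3]
After 'push -4': [0, -3, -4]
After 'push 5': [0, -3, -4, 5]
After 'add': [0, -3, 1]
After 'push 4': [0, -3, 1, 4]
After 'sub': [0, -3, -3]
After 'push -4': [0, -3, -3, -4]
After 'push 5': [0, -3, -3, -4, 5]
After 'add': [0, -3, -3, 1]
After 'push 4': [0, -3, -3, 1, 4]
After 'sub': [0, -3, -3, -3]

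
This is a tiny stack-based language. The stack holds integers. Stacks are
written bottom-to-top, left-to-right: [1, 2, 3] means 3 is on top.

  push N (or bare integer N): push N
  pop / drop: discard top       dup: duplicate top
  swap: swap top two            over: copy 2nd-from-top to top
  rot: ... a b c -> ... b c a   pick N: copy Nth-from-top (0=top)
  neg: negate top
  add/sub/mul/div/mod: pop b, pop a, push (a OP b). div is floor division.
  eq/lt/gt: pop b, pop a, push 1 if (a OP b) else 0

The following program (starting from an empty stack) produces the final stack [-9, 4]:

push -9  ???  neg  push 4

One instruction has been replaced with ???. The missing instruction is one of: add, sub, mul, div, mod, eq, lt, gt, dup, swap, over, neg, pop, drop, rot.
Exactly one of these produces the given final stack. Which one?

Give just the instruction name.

Stack before ???: [-9]
Stack after ???:  [9]
The instruction that transforms [-9] -> [9] is: neg

Answer: neg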